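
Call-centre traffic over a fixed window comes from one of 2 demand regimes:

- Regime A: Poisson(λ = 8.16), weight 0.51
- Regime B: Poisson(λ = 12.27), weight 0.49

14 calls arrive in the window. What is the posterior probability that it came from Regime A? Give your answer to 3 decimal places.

The responsibility of component k is π_k f_k(x) divided by Σ_j π_j f_j(x).
Poisson probabilities:
  L_A = 0.0190288
  L_B = 0.094324
Multiply by the mixture weights:
  π_A·L_A = 0.51 × 0.0190288 = 0.00970468
  π_B·L_B = 0.49 × 0.094324 = 0.0462188
Denominator: 0.00970468 + 0.0462188 = 0.0559234
Responsibility of Regime A: 0.00970468 / 0.0559234 ≈ 0.174

0.174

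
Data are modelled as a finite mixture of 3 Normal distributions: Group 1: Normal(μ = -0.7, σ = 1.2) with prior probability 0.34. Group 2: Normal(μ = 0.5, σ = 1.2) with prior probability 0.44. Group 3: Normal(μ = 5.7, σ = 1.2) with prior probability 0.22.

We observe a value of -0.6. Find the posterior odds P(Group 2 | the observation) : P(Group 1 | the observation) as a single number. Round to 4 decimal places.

0.8531

Posterior odds = (w_i f_i(x)) / (w_j f_j(x)); the normalising sum cancels.
Evaluate each component's likelihood at the observed value:
  p_1 = (1/(1.2·√(2π)))·exp(−(-0.6−-0.7)²/(2·1.2²)) = 0.332452·exp(-0.00347) = 0.3313
  p_2 = (1/(1.2·√(2π)))·exp(−(-0.6−0.5)²/(2·1.2²)) = 0.332452·exp(-0.42014) = 0.218406
  p_3 = (1/(1.2·√(2π)))·exp(−(-0.6−5.7)²/(2·1.2²)) = 0.332452·exp(-13.78125) = 3.44039e-07
Posterior odds = (w_2·p_2) / (w_1·p_1) = (0.44·0.218406) / (0.34·0.3313) = 0.0960987 / 0.112642 ≈ 0.8531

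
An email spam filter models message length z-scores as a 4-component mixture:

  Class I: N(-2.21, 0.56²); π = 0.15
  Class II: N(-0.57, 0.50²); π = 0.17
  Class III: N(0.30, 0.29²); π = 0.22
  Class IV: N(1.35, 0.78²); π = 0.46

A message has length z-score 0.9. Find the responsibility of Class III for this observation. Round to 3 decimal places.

0.150

The responsibility of component k is π_k f_k(x) divided by Σ_j π_j f_j(x).
Evaluate each component's likelihood at the observed value:
  f_I = (1/(0.56·√(2π)))·exp(−(0.9−-2.21)²/(2·0.56²)) = 0.712397·exp(-15.42108) = 1.43032e-07
  f_II = (1/(0.50·√(2π)))·exp(−(0.9−-0.57)²/(2·0.50²)) = 0.797885·exp(-4.32180) = 0.0105927
  f_III = (1/(0.29·√(2π)))·exp(−(0.9−0.30)²/(2·0.29²)) = 1.375663·exp(-2.14031) = 0.161803
  f_IV = (1/(0.78·√(2π)))·exp(−(0.9−1.35)²/(2·0.78²)) = 0.511464·exp(-0.16642) = 0.433052
Weight by the priors:
  π_I·f_I = 0.15 × 1.43032e-07 = 2.14548e-08
  π_II·f_II = 0.17 × 0.0105927 = 0.00180076
  π_III·f_III = 0.22 × 0.161803 = 0.0355967
  π_IV·f_IV = 0.46 × 0.433052 = 0.199204
Marginal: 2.14548e-08 + 0.00180076 + 0.0355967 + 0.199204 = 0.236601
P(Class III | the observation) ≈ 0.150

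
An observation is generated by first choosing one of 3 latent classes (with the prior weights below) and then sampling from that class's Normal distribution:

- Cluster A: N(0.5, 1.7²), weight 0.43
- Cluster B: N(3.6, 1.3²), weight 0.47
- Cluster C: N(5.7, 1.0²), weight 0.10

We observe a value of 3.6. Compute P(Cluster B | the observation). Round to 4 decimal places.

Apply Bayes' rule: the posterior for each component is proportional to its prior times its likelihood at x.
Evaluate each component's likelihood at the observed value:
  f_A = (1/(1.7·√(2π)))·exp(−(3.6−0.5)²/(2·1.7²)) = 0.234672·exp(-1.66263) = 0.0445031
  f_B = (1/(1.3·√(2π)))·exp(−(3.6−3.6)²/(2·1.3²)) = 0.306879·exp(-0.00000) = 0.306879
  f_C = (1/(1.0·√(2π)))·exp(−(3.6−5.7)²/(2·1.0²)) = 0.398942·exp(-2.20500) = 0.0439836
Multiply by the mixture weights:
  P(Z=A)·f_A = 0.43 × 0.0445031 = 0.0191363
  P(Z=B)·f_B = 0.47 × 0.306879 = 0.144233
  P(Z=C)·f_C = 0.10 × 0.0439836 = 0.00439836
Sum: 0.0191363 + 0.144233 + 0.00439836 = 0.167768
Responsibility of Cluster B: 0.144233 / 0.167768 ≈ 0.8597

0.8597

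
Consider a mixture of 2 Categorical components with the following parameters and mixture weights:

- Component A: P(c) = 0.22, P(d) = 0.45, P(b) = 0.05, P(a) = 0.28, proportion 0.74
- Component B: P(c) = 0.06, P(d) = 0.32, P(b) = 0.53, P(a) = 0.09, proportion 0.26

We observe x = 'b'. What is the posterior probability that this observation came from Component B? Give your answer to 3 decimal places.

0.788

Apply Bayes' rule: the posterior for each component is proportional to its prior times its likelihood at x.
Categorical probabilities:
  f_A = 0.05
  f_B = 0.53
Multiply by the mixture weights:
  π_A·f_A = 0.74 × 0.05 = 0.037
  π_B·f_B = 0.26 × 0.53 = 0.1378
Normaliser: 0.037 + 0.1378 = 0.1748
P(Component B | the observation) = 0.1378 / 0.1748 ≈ 0.788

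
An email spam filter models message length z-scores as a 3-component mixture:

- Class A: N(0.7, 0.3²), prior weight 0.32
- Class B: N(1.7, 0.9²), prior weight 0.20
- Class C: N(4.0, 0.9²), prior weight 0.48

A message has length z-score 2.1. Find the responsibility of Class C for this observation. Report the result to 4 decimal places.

The responsibility of component k is π_k f_k(x) divided by Σ_j π_j f_j(x).
Component likelihoods at x = 2.1:
  L_A = 2.48202e-05
  L_B = 0.401582
  L_C = 0.0477406
Weight by the priors:
  π_A·L_A = 0.32 × 2.48202e-05 = 7.94245e-06
  π_B·L_B = 0.20 × 0.401582 = 0.0803164
  π_C·L_C = 0.48 × 0.0477406 = 0.0229155
Normaliser: 7.94245e-06 + 0.0803164 + 0.0229155 = 0.10324
P(Class C | the observation) ≈ 0.2220

0.2220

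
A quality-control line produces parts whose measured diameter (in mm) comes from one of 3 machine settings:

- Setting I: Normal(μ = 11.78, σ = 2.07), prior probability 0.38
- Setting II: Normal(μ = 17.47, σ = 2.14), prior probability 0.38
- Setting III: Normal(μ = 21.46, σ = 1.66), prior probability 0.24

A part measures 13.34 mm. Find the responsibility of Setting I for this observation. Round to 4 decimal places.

0.8336

Posterior ∝ prior × likelihood, so P(k | x) ∝ π_k f_k(x); normalise over all components.
Evaluate each component's likelihood at the observed value:
  f_I = 0.145081
  f_II = 0.028955
  f_III = 1.53119e-06
Unnormalised posteriors:
  π_I·f_I = 0.38 × 0.145081 = 0.0551309
  π_II·f_II = 0.38 × 0.028955 = 0.0110029
  π_III·f_III = 0.24 × 1.53119e-06 = 3.67485e-07
Evidence: 0.0551309 + 0.0110029 + 3.67485e-07 = 0.0661341
Responsibility of Setting I: 0.0551309 / 0.0661341 ≈ 0.8336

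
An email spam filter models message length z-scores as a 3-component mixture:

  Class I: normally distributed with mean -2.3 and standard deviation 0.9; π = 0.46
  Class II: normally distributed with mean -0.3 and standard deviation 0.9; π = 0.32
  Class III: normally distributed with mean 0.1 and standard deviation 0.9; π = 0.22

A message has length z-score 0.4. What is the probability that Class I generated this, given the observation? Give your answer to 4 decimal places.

P(component k | x) = P(Z=k)·f_k(x) / marginal(x), where marginal(x) = Σ_j P(Z=j)·f_j(x).
Normal densities:
  f_I = 0.00492428
  f_II = 0.327572
  f_III = 0.419315
Multiply by the mixture weights:
  P(Z=I)·f_I = 0.46 × 0.00492428 = 0.00226517
  P(Z=II)·f_II = 0.32 × 0.327572 = 0.104823
  P(Z=III)·f_III = 0.22 × 0.419315 = 0.0922492
Denominator: 0.00226517 + 0.104823 + 0.0922492 = 0.199337
P(Class I | data) ≈ 0.0114

0.0114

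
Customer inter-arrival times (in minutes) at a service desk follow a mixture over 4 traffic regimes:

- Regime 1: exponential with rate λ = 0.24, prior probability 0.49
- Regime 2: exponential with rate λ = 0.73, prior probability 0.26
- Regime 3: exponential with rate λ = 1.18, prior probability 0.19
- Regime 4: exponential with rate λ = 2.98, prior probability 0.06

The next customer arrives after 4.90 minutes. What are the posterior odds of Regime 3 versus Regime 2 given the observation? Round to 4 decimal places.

Posterior odds = (π_i f_i(x)) / (π_j f_j(x)); the normalising sum cancels.
Evaluate each component's likelihood at the observed value:
  p_1 = 0.0740425
  p_2 = 0.0204104
  p_3 = 0.0036374
  p_4 = 1.35721e-06
Posterior odds = (π_3·p_3) / (π_2·p_2) = (0.19·0.0036374) / (0.26·0.0204104) = 0.000691106 / 0.0053067 ≈ 0.1302

0.1302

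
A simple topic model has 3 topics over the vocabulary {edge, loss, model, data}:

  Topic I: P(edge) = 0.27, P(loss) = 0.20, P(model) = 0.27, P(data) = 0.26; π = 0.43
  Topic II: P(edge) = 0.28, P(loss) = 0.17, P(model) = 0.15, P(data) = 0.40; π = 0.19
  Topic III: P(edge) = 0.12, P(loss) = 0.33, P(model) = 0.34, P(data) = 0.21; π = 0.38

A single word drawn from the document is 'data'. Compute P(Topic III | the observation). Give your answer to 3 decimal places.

0.298

The responsibility of component k is π_k f_k(x) divided by Σ_j π_j f_j(x).
Component likelihoods at x = 'data':
  f_I = P(data | comp) = 0.26
  f_II = P(data | comp) = 0.40
  f_III = P(data | comp) = 0.21
Prior × likelihood for each component:
  π_I·f_I = 0.43 × 0.26 = 0.1118
  π_II·f_II = 0.19 × 0.4 = 0.076
  π_III·f_III = 0.38 × 0.21 = 0.0798
Denominator: 0.1118 + 0.076 + 0.0798 = 0.2676
P(Topic III | the observation) = 0.0798 / 0.2676 ≈ 0.298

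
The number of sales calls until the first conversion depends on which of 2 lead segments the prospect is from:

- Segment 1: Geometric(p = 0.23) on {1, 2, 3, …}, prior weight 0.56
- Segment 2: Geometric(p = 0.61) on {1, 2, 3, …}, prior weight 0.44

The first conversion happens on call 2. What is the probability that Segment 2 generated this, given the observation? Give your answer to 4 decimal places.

The responsibility of component k is π_k f_k(x) divided by Σ_j π_j f_j(x).
Geometric probabilities:
  p_1 = 0.23·(1−0.23)^1 = 0.23·0.77 = 0.1771
  p_2 = 0.61·(1−0.61)^1 = 0.61·0.39 = 0.2379
Unnormalised posteriors:
  π_1·p_1 = 0.56 × 0.1771 = 0.099176
  π_2·p_2 = 0.44 × 0.2379 = 0.104676
Evidence: 0.099176 + 0.104676 = 0.203852
So the posterior for Segment 2 is 0.104676 / 0.203852 ≈ 0.5135.

0.5135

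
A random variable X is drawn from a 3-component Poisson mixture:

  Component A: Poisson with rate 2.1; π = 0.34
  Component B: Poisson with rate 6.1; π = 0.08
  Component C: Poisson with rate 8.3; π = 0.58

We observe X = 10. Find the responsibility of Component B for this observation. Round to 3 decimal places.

Apply Bayes' rule: the posterior for each component is proportional to its prior times its likelihood at x.
Component likelihoods at x = 10:
  f_A = e^(−2.1)·2.1^10/10! = 5.62874e-05
  f_B = e^(−6.1)·6.1^10/10! = 0.0440899
  f_C = e^(−8.3)·8.3^10/10! = 0.106261
Multiply by the mixture weights:
  w_A·f_A = 0.34 × 5.62874e-05 = 1.91377e-05
  w_B·f_B = 0.08 × 0.0440899 = 0.00352719
  w_C·f_C = 0.58 × 0.106261 = 0.0616314
Evidence: 1.91377e-05 + 0.00352719 + 0.0616314 = 0.0651777
P(Component B | the observation) = 0.00352719 / 0.0651777 ≈ 0.054

0.054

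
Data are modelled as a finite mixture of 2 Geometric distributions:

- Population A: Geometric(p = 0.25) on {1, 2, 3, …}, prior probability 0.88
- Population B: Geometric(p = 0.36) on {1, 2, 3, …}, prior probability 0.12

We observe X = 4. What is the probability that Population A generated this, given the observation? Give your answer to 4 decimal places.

0.8913

The responsibility of component k is P(Z=k) f_k(x) divided by Σ_j P(Z=j) f_j(x).
Geometric probabilities:
  p_A = 0.25·(1−0.25)^3 = 0.25·0.421875 = 0.105469
  p_B = 0.36·(1−0.36)^3 = 0.36·0.262144 = 0.0943718
Prior × likelihood for each component:
  P(Z=A)·p_A = 0.88 × 0.105469 = 0.0928125
  P(Z=B)·p_B = 0.12 × 0.0943718 = 0.0113246
Marginal: 0.0928125 + 0.0113246 = 0.104137
So the posterior for Population A is 0.0928125 / 0.104137 ≈ 0.8913.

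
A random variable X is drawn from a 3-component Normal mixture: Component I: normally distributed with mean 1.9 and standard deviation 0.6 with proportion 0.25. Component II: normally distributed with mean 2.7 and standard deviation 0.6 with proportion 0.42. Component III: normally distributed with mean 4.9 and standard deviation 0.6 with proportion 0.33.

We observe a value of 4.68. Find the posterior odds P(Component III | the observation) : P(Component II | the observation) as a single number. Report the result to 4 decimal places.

170.1390

Only the two components matter; the odds are (w_i f_i(x)) / (w_j f_j(x)).
Component likelihoods at x = 4.68:
  L_I = 1.44907e-05
  L_II = 0.00287095
  L_III = 0.621677
Odds = (0.33/0.42) × (0.621677/0.00287095) = 0.785714 × 216.541 ≈ 170.1390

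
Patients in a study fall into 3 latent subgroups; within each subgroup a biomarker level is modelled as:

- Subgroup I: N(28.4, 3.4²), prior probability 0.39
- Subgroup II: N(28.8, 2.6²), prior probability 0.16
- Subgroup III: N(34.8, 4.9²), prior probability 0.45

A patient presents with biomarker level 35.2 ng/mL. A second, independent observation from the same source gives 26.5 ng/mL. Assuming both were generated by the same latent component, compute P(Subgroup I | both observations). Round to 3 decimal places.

Apply Bayes' rule: the posterior for each component is proportional to its prior times its likelihood at x.
Since both observations come from the same component, the likelihood for component k is f_k(x₁)·f_k(x₂).
  L_I = [(1/(3.4·√(2π)))·exp(−(35.2−28.4)²/(2·3.4²)) = 0.117336·exp(-2.00000) = 0.0158797] × [0.100374] = 0.0015939
  L_II = [(1/(2.6·√(2π)))·exp(−(35.2−28.8)²/(2·2.6²)) = 0.153439·exp(-3.02959) = 0.00741659] × [0.103755] = 0.000769509
  L_III = [(1/(4.9·√(2π)))·exp(−(35.2−34.8)²/(2·4.9²)) = 0.081417·exp(-0.00333) = 0.081146] × [0.0193941] = 0.00157376
Prior × likelihood for each component:
  π_I·L_I = 0.39 × 0.0015939 = 0.000621622
  π_II·L_II = 0.16 × 0.000769509 = 0.000123121
  π_III·L_III = 0.45 × 0.00157376 = 0.00070819
Sum: 0.000621622 + 0.000123121 + 0.00070819 = 0.00145293
P(Subgroup I | x₁, x₂) = 0.000621622 / 0.00145293 ≈ 0.428

0.428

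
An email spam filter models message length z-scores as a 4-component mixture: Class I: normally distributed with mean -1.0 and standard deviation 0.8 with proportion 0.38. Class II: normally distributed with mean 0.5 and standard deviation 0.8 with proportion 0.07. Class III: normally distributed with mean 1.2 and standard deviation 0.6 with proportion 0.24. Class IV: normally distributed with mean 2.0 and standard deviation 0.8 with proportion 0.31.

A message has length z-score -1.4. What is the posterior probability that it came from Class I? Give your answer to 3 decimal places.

By Bayes' theorem, P(k | x) = π_k f_k(x) / Σ_j π_j f_j(x).
Component likelihoods at x = -1.4:
  p_I = 0.440082
  p_II = 0.0297149
  p_III = 5.56181e-05
  p_IV = 5.96483e-05
Unnormalised posteriors:
  π_I·p_I = 0.38 × 0.440082 = 0.167231
  π_II·p_II = 0.07 × 0.0297149 = 0.00208004
  π_III·p_III = 0.24 × 5.56181e-05 = 1.33483e-05
  π_IV·p_IV = 0.31 × 5.96483e-05 = 1.8491e-05
Denominator: 0.167231 + 0.00208004 + 1.33483e-05 + 1.8491e-05 = 0.169343
So the posterior for Class I is 0.167231 / 0.169343 ≈ 0.988.

0.988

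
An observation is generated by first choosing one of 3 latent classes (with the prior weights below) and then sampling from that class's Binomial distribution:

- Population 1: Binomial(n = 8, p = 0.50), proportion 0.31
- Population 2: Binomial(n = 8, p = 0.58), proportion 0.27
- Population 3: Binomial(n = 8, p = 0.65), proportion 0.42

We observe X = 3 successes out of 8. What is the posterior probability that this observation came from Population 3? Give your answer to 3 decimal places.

0.242

Posterior ∝ prior × likelihood, so P(k | x) ∝ π_k f_k(x); normalise over all components.
Evaluate each component's likelihood at the observed value:
  L_1 = 0.21875
  L_2 = 0.142797
  L_3 = 0.0807734
Prior × likelihood for each component:
  π_1·L_1 = 0.31 × 0.21875 = 0.0678125
  π_2·L_2 = 0.27 × 0.142797 = 0.0385551
  π_3·L_3 = 0.42 × 0.0807734 = 0.0339248
Sum: 0.0678125 + 0.0385551 + 0.0339248 = 0.140292
P(Population 3 | the observation) = 0.0339248 / 0.140292 ≈ 0.242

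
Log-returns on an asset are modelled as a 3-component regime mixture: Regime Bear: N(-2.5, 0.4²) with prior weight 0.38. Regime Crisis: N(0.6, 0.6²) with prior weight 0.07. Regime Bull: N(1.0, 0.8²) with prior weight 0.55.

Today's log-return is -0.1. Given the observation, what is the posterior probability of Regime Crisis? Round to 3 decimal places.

By Bayes' theorem, P(k | x) = π_k f_k(x) / Σ_j π_j f_j(x).
Component likelihoods at x = -0.1:
  f_Bear = (1/(0.4·√(2π)))·exp(−(-0.1−-2.5)²/(2·0.4²)) = 0.997356·exp(-18.00000) = 1.51897e-08
  f_Crisis = (1/(0.6·√(2π)))·exp(−(-0.1−0.6)²/(2·0.6²)) = 0.664904·exp(-0.68056) = 0.336664
  f_Bull = (1/(0.8·√(2π)))·exp(−(-0.1−1.0)²/(2·0.8²)) = 0.498678·exp(-0.94531) = 0.193765
Unnormalised posteriors:
  π_Bear·f_Bear = 0.38 × 1.51897e-08 = 5.77209e-09
  π_Crisis·f_Crisis = 0.07 × 0.336664 = 0.0235665
  π_Bull·f_Bull = 0.55 × 0.193765 = 0.106571
Evidence: 5.77209e-09 + 0.0235665 + 0.106571 = 0.130137
P(Regime Crisis | data) ≈ 0.181

0.181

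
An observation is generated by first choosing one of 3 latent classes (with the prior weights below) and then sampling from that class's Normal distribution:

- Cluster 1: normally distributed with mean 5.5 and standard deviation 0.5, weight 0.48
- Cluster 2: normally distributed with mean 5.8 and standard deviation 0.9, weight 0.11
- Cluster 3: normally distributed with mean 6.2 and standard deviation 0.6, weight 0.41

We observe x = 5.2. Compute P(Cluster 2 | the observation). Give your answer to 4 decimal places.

0.0915

Posterior ∝ prior × likelihood, so P(k | x) ∝ P(Z=k) f_k(x); normalise over all components.
Evaluate each component's likelihood at the observed value:
  L_1 = (1/(0.5·√(2π)))·exp(−(5.2−5.5)²/(2·0.5²)) = 0.797885·exp(-0.18000) = 0.666449
  L_2 = (1/(0.9·√(2π)))·exp(−(5.2−5.8)²/(2·0.9²)) = 0.443269·exp(-0.22222) = 0.354942
  L_3 = (1/(0.6·√(2π)))·exp(−(5.2−6.2)²/(2·0.6²)) = 0.664904·exp(-1.38889) = 0.165795
Unnormalised posteriors:
  P(Z=1)·L_1 = 0.48 × 0.666449 = 0.319896
  P(Z=2)·L_2 = 0.11 × 0.354942 = 0.0390436
  P(Z=3)·L_3 = 0.41 × 0.165795 = 0.067976
Normaliser: 0.319896 + 0.0390436 + 0.067976 = 0.426915
P(Cluster 2 | 5.2) ≈ 0.0915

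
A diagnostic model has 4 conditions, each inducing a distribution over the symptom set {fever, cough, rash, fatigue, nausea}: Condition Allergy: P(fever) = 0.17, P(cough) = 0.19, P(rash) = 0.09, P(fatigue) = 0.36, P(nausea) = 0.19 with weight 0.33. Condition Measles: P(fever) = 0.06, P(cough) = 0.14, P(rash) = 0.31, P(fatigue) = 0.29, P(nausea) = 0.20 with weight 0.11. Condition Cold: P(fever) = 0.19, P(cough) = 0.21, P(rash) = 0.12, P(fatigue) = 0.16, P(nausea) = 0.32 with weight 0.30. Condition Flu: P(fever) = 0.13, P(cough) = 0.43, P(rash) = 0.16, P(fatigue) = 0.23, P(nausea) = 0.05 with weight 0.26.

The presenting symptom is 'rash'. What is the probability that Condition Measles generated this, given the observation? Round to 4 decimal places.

0.2412

By Bayes' theorem, P(k | x) = w_k f_k(x) / Σ_j w_j f_j(x).
Categorical probabilities:
  f_Allergy = P(rash | comp) = 0.09
  f_Measles = P(rash | comp) = 0.31
  f_Cold = P(rash | comp) = 0.12
  f_Flu = P(rash | comp) = 0.16
Multiply by the mixture weights:
  w_Allergy·f_Allergy = 0.33 × 0.09 = 0.0297
  w_Measles·f_Measles = 0.11 × 0.31 = 0.0341
  w_Cold·f_Cold = 0.30 × 0.12 = 0.036
  w_Flu·f_Flu = 0.26 × 0.16 = 0.0416
Normaliser: 0.0297 + 0.0341 + 0.036 + 0.0416 = 0.1414
So the posterior for Condition Measles is 0.0341 / 0.1414 ≈ 0.2412.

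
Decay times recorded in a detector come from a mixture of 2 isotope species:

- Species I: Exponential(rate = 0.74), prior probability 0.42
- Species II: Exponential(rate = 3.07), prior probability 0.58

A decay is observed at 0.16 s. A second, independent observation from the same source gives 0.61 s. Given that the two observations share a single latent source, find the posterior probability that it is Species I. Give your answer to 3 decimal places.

Apply Bayes' rule: the posterior for each component is proportional to its prior times its likelihood at x.
Since both observations come from the same component, the likelihood for component k is f_k(x₁)·f_k(x₂).
  f_I = [0.657372] × [0.471185] = 0.309744
  f_II = [1.87851] × [0.471884] = 0.886437
Weight by the priors:
  P(Z=I)·f_I = 0.42 × 0.309744 = 0.130092
  P(Z=II)·f_II = 0.58 × 0.886437 = 0.514134
Marginal: 0.130092 + 0.514134 = 0.644226
P(Species I | data) ≈ 0.202

0.202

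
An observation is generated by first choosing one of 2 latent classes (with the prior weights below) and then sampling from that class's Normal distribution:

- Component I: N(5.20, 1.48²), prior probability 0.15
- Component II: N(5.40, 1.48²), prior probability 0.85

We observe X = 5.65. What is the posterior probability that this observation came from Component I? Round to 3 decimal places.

By Bayes' theorem, P(k | x) = P(Z=k) f_k(x) / Σ_j P(Z=j) f_j(x).
Normal densities:
  p_I = 0.257379
  p_II = 0.265737
Multiply by the mixture weights:
  P(Z=I)·p_I = 0.15 × 0.257379 = 0.0386069
  P(Z=II)·p_II = 0.85 × 0.265737 = 0.225877
Marginal: 0.0386069 + 0.225877 = 0.264483
P(Component I | data) = 0.0386069 / 0.264483 ≈ 0.146

0.146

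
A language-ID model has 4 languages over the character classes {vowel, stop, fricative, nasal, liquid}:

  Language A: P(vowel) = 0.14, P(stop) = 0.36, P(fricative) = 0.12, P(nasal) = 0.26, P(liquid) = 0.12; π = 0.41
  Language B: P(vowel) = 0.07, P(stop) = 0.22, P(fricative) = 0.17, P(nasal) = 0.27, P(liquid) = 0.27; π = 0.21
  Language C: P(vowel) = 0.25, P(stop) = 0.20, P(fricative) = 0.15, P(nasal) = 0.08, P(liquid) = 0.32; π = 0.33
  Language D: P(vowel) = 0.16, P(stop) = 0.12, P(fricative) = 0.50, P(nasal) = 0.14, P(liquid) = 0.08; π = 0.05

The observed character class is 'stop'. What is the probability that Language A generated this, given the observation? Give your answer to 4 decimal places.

Posterior ∝ prior × likelihood, so P(k | x) ∝ w_k f_k(x); normalise over all components.
Categorical probabilities:
  f_A = P(stop | comp) = 0.36
  f_B = P(stop | comp) = 0.22
  f_C = P(stop | comp) = 0.20
  f_D = P(stop | comp) = 0.12
Unnormalised posteriors:
  w_A·f_A = 0.41 × 0.36 = 0.1476
  w_B·f_B = 0.21 × 0.22 = 0.0462
  w_C·f_C = 0.33 × 0.2 = 0.066
  w_D·f_D = 0.05 × 0.12 = 0.006
Denominator: 0.1476 + 0.0462 + 0.066 + 0.006 = 0.2658
P(Language A | data) = 0.1476 / 0.2658 ≈ 0.5553

0.5553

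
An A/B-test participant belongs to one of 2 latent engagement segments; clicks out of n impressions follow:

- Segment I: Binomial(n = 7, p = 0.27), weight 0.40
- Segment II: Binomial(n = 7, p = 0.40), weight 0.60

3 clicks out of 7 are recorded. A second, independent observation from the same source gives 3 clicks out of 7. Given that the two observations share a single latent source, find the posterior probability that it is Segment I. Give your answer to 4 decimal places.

0.2324

The responsibility of component k is w_k f_k(x) divided by Σ_j w_j f_j(x).
Since both observations come from the same component, the likelihood for component k is f_k(x₁)·f_k(x₂).
  p_I = [0.195637] × [0.195637] = 0.0382738
  p_II = [0.290304] × [0.290304] = 0.0842764
Multiply by the mixture weights:
  w_I·p_I = 0.40 × 0.0382738 = 0.0153095
  w_II·p_II = 0.60 × 0.0842764 = 0.0505658
Marginal: 0.0153095 + 0.0505658 = 0.0658754
Responsibility of Segment I: 0.0153095 / 0.0658754 ≈ 0.2324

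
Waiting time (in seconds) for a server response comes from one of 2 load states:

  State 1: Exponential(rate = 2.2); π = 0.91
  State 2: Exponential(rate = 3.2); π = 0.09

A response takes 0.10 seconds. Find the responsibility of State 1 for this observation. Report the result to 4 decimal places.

Posterior ∝ prior × likelihood, so P(k | x) ∝ π_k f_k(x); normalise over all components.
Component likelihoods at x = 0.10 seconds:
  f_1 = 2.2·e^(−2.2·0.10) = 2.2·e^(−0.2200) = 1.76554
  f_2 = 3.2·e^(−3.2·0.10) = 3.2·e^(−0.3200) = 2.32368
Prior × likelihood for each component:
  π_1·f_1 = 0.91 × 1.76554 = 1.60664
  π_2·f_2 = 0.09 × 2.32368 = 0.209131
Denominator: 1.60664 + 0.209131 = 1.81577
P(State 1 | 0.10 seconds) = 1.60664 / 1.81577 ≈ 0.8848

0.8848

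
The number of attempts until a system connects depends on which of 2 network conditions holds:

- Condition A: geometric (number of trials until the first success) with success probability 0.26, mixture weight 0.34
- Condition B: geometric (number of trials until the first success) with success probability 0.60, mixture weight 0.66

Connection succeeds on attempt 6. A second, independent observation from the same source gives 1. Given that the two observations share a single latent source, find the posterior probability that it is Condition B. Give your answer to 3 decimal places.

The responsibility of component k is w_k f_k(x) divided by Σ_j w_j f_j(x).
Since both observations come from the same component, the likelihood for component k is f_k(x₁)·f_k(x₂).
  f_A = [0.26·(1−0.26)^5 = 0.26·0.221901 = 0.0576942] × [0.26] = 0.0150005
  f_B = [0.60·(1−0.60)^5 = 0.60·0.01024 = 0.006144] × [0.6] = 0.0036864
Multiply by the mixture weights:
  w_A·f_A = 0.34 × 0.0150005 = 0.00510016
  w_B·f_B = 0.66 × 0.0036864 = 0.00243302
Sum: 0.00510016 + 0.00243302 = 0.00753319
Responsibility of Condition B: 0.00243302 / 0.00753319 ≈ 0.323

0.323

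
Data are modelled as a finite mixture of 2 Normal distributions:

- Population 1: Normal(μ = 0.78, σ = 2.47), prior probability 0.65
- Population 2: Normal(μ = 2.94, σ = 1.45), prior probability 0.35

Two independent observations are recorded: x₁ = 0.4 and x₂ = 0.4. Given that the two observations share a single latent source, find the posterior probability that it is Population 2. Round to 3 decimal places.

The responsibility of component k is w_k f_k(x) divided by Σ_j w_j f_j(x).
Since both observations come from the same component, the likelihood for component k is f_k(x₁)·f_k(x₂).
  L_1 = [0.159615] × [0.159615] = 0.0254769
  L_2 = [0.0593223] × [0.0593223] = 0.00351913
Unnormalised posteriors:
  w_1·L_1 = 0.65 × 0.0254769 = 0.01656
  w_2·L_2 = 0.35 × 0.00351913 = 0.0012317
Marginal: 0.01656 + 0.0012317 = 0.0177917
Responsibility of Population 2: 0.0012317 / 0.0177917 ≈ 0.069

0.069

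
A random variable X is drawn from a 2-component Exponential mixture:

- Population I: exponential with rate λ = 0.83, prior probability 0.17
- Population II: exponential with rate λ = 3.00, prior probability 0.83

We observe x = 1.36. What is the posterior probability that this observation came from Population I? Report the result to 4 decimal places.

0.5201

Apply Bayes' rule: the posterior for each component is proportional to its prior times its likelihood at x.
Exponential densities:
  p_I = 0.83·e^(−0.83·1.36) = 0.83·e^(−1.1288) = 0.26844
  p_II = 3.00·e^(−3.00·1.36) = 3.00·e^(−4.0800) = 0.0507224
Unnormalised posteriors:
  π_I·p_I = 0.17 × 0.26844 = 0.0456347
  π_II·p_II = 0.83 × 0.0507224 = 0.0420996
Evidence: 0.0456347 + 0.0420996 = 0.0877343
So the posterior for Population I is 0.0456347 / 0.0877343 ≈ 0.5201.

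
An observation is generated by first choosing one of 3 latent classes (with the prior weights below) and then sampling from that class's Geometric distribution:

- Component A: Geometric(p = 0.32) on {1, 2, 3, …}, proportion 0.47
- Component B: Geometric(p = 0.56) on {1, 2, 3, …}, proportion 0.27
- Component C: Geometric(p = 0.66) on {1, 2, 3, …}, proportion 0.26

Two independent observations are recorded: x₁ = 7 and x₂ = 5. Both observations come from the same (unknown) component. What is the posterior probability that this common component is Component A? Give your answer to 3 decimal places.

0.976

The responsibility of component k is π_k f_k(x) divided by Σ_j π_j f_j(x).
Since both observations come from the same component, the likelihood for component k is f_k(x₁)·f_k(x₂).
  L_A = [0.32·(1−0.32)^6 = 0.32·0.0988675 = 0.0316376] × [0.0684204] = 0.00216466
  L_B = [0.56·(1−0.56)^6 = 0.56·0.00725631 = 0.00406354] × [0.0209893] = 8.52909e-05
  L_C = [0.66·(1−0.66)^6 = 0.66·0.0015448 = 0.00101957] × [0.00881982] = 8.99243e-06
Multiply by the mixture weights:
  π_A·L_A = 0.47 × 0.00216466 = 0.00101739
  π_B·L_B = 0.27 × 8.52909e-05 = 2.30285e-05
  π_C·L_C = 0.26 × 8.99243e-06 = 2.33803e-06
Marginal: 0.00101739 + 2.30285e-05 + 2.33803e-06 = 0.00104276
P(Component A | x) = 0.00101739 / 0.00104276 ≈ 0.976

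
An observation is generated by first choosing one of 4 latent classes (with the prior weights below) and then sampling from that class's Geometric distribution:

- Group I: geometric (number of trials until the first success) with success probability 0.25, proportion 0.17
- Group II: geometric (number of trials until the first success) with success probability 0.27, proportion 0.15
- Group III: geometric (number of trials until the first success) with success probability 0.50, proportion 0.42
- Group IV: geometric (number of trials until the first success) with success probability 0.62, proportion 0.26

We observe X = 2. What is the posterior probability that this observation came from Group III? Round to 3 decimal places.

Apply Bayes' rule: the posterior for each component is proportional to its prior times its likelihood at x.
Geometric probabilities:
  f_I = 0.1875
  f_II = 0.1971
  f_III = 0.25
  f_IV = 0.2356
Multiply by the mixture weights:
  w_I·f_I = 0.17 × 0.1875 = 0.031875
  w_II·f_II = 0.15 × 0.1971 = 0.029565
  w_III·f_III = 0.42 × 0.25 = 0.105
  w_IV·f_IV = 0.26 × 0.2356 = 0.061256
Normaliser: 0.031875 + 0.029565 + 0.105 + 0.061256 = 0.227696
P(Group III | x) ≈ 0.461

0.461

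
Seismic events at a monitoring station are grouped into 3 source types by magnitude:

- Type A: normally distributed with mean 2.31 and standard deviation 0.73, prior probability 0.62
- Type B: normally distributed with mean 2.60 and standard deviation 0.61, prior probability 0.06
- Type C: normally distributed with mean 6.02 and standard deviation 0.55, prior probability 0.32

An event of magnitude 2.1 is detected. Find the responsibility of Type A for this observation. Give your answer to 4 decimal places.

0.9206

The responsibility of component k is π_k f_k(x) divided by Σ_j π_j f_j(x).
Normal densities:
  f_A = (1/(0.73·√(2π)))·exp(−(2.1−2.31)²/(2·0.73²)) = 0.546496·exp(-0.04138) = 0.524345
  f_B = (1/(0.61·√(2π)))·exp(−(2.1−2.60)²/(2·0.61²)) = 0.654004·exp(-0.33593) = 0.467398
  f_C = (1/(0.55·√(2π)))·exp(−(2.1−6.02)²/(2·0.55²)) = 0.725350·exp(-25.39901) = 6.75925e-12
Prior × likelihood for each component:
  π_A·f_A = 0.62 × 0.524345 = 0.325094
  π_B·f_B = 0.06 × 0.467398 = 0.0280439
  π_C·f_C = 0.32 × 6.75925e-12 = 2.16296e-12
Normaliser: 0.325094 + 0.0280439 + 2.16296e-12 = 0.353138
P(Type A | x) = 0.325094 / 0.353138 ≈ 0.9206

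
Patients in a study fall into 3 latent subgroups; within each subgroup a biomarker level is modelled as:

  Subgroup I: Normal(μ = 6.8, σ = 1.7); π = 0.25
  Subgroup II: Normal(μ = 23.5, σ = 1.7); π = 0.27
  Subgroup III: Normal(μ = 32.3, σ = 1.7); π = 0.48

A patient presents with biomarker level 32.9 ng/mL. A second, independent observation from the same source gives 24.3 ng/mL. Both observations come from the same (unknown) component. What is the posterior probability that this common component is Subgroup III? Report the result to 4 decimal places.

P(component k | x) = P(Z=k)·f_k(x) / marginal(x), where marginal(x) = Σ_j P(Z=j)·f_j(x).
Since both observations come from the same component, the likelihood for component k is f_k(x₁)·f_k(x₂).
  p_I = [(1/(1.7·√(2π)))·exp(−(32.9−6.8)²/(2·1.7²)) = 0.234672·exp(-117.85640) = 1.53489e-52] × [2.28884e-24] = 3.51311e-76
  p_II = [(1/(1.7·√(2π)))·exp(−(32.9−23.5)²/(2·1.7²)) = 0.234672·exp(-15.28720) = 5.38661e-08] × [0.210074] = 1.13159e-08
  p_III = [(1/(1.7·√(2π)))·exp(−(32.9−32.3)²/(2·1.7²)) = 0.234672·exp(-0.06228) = 0.220502] × [3.64472e-06] = 8.03666e-07
Multiply by the mixture weights:
  P(Z=I)·p_I = 0.25 × 3.51311e-76 = 8.78279e-77
  P(Z=II)·p_II = 0.27 × 1.13159e-08 = 3.05529e-09
  P(Z=III)·p_III = 0.48 × 8.03666e-07 = 3.8576e-07
Denominator: 8.78279e-77 + 3.05529e-09 + 3.8576e-07 = 3.88815e-07
So the posterior for Subgroup III is 3.8576e-07 / 3.88815e-07 ≈ 0.9921.

0.9921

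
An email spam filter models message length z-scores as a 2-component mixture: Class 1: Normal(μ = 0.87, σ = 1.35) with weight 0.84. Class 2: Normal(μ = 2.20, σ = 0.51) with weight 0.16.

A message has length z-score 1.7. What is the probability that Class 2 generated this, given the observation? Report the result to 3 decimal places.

Apply Bayes' rule: the posterior for each component is proportional to its prior times its likelihood at x.
Normal densities:
  f_1 = (1/(1.35·√(2π)))·exp(−(1.7−0.87)²/(2·1.35²)) = 0.295513·exp(-0.18900) = 0.244622
  f_2 = (1/(0.51·√(2π)))·exp(−(1.7−2.20)²/(2·0.51²)) = 0.782240·exp(-0.48058) = 0.483754
Prior × likelihood for each component:
  P(Z=1)·f_1 = 0.84 × 0.244622 = 0.205482
  P(Z=2)·f_2 = 0.16 × 0.483754 = 0.0774007
Sum: 0.205482 + 0.0774007 = 0.282883
P(Class 2 | x) ≈ 0.274

0.274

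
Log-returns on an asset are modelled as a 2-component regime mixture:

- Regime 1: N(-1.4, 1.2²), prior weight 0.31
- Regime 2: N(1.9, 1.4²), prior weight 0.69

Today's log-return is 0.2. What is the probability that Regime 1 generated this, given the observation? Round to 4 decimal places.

By Bayes' theorem, P(k | x) = π_k f_k(x) / Σ_j π_j f_j(x).
Evaluate each component's likelihood at the observed value:
  f_1 = 0.136675
  f_2 = 0.136333
Multiply by the mixture weights:
  π_1·f_1 = 0.31 × 0.136675 = 0.0423693
  π_2·f_2 = 0.69 × 0.136333 = 0.0940697
Sum: 0.0423693 + 0.0940697 = 0.136439
P(Regime 1 | x) ≈ 0.3105

0.3105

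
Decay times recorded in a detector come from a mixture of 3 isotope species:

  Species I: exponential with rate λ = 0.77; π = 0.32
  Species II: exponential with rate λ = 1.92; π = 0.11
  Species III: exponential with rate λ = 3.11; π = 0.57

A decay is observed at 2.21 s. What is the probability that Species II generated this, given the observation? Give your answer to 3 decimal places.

0.061

Posterior ∝ prior × likelihood, so P(k | x) ∝ π_k f_k(x); normalise over all components.
Exponential densities:
  L_I = 0.140427
  L_II = 0.0275742
  L_III = 0.00321967
Unnormalised posteriors:
  π_I·L_I = 0.32 × 0.140427 = 0.0449368
  π_II·L_II = 0.11 × 0.0275742 = 0.00303316
  π_III·L_III = 0.57 × 0.00321967 = 0.00183521
Marginal: 0.0449368 + 0.00303316 + 0.00183521 = 0.0498051
Responsibility of Species II: 0.00303316 / 0.0498051 ≈ 0.061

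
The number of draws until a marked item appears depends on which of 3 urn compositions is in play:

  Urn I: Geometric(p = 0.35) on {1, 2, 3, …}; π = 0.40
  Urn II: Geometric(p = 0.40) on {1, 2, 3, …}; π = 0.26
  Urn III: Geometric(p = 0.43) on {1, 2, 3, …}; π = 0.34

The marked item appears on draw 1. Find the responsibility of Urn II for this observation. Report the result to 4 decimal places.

By Bayes' theorem, P(k | x) = P(Z=k) f_k(x) / Σ_j P(Z=j) f_j(x).
Geometric probabilities:
  f_I = 0.35
  f_II = 0.4
  f_III = 0.43
Prior × likelihood for each component:
  P(Z=I)·f_I = 0.40 × 0.35 = 0.14
  P(Z=II)·f_II = 0.26 × 0.4 = 0.104
  P(Z=III)·f_III = 0.34 × 0.43 = 0.1462
Sum: 0.14 + 0.104 + 0.1462 = 0.3902
So the posterior for Urn II is 0.104 / 0.3902 ≈ 0.2665.

0.2665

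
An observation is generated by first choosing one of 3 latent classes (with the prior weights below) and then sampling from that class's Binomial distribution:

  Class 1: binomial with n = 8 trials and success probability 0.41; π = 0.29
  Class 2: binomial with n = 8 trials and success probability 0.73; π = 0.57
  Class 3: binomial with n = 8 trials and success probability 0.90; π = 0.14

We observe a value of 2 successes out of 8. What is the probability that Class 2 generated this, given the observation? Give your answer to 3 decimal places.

Apply Bayes' rule: the posterior for each component is proportional to its prior times its likelihood at x.
Binomial probabilities:
  f_1 = 0.198535
  f_2 = 0.00578078
  f_3 = 2.268e-05
Weight by the priors:
  π_1·f_1 = 0.29 × 0.198535 = 0.0575752
  π_2·f_2 = 0.57 × 0.00578078 = 0.00329504
  π_3·f_3 = 0.14 × 2.268e-05 = 3.1752e-06
Denominator: 0.0575752 + 0.00329504 + 3.1752e-06 = 0.0608735
P(Class 2 | 2 successes out of 8) ≈ 0.054

0.054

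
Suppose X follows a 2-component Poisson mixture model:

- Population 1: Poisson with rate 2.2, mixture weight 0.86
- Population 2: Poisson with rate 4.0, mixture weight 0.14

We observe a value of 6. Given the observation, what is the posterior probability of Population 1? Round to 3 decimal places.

0.507

Posterior ∝ prior × likelihood, so P(k | x) ∝ π_k f_k(x); normalise over all components.
Evaluate each component's likelihood at the observed value:
  f_1 = 0.0174484
  f_2 = 0.104196
Prior × likelihood for each component:
  π_1·f_1 = 0.86 × 0.0174484 = 0.0150056
  π_2·f_2 = 0.14 × 0.104196 = 0.0145874
Normaliser: 0.0150056 + 0.0145874 = 0.029593
P(Population 1 | data) ≈ 0.507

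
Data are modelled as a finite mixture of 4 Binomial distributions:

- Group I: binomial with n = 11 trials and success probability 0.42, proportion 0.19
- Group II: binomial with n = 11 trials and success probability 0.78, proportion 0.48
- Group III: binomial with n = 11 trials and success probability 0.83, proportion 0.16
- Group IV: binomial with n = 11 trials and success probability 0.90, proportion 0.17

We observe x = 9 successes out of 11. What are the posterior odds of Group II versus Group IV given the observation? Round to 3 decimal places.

Only the two components matter; the odds are (P(Z=i) f_i(x)) / (P(Z=j) f_j(x)).
Component likelihoods at x = 9 successes out of 11:
  f_I = 0.00752423
  f_II = 0.284485
  f_III = 0.297142
  f_IV = 0.213081
0.136553 / 0.0362238 ≈ 3.770

3.770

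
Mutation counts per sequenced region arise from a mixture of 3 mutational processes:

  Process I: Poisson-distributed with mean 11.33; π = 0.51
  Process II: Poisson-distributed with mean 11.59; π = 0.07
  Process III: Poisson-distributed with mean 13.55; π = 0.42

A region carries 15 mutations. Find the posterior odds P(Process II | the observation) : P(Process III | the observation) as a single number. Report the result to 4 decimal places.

Only the two components matter; the odds are (π_i f_i(x)) / (π_j f_j(x)).
Component likelihoods at x = 15 mutations:
  p_I = e^(−11.33)·11.33^15/15! = 0.0597575
  p_II = e^(−11.59)·11.59^15/15! = 0.0647558
  p_III = e^(−13.55)·13.55^15/15! = 0.0950385
0.00453291 / 0.0399162 ≈ 0.1136

0.1136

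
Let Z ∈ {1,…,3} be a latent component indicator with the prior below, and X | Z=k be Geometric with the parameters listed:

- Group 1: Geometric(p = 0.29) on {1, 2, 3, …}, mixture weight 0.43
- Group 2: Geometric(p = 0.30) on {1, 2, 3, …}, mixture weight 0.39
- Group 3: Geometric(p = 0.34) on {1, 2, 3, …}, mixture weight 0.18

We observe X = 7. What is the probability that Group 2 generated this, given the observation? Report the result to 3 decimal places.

0.396

By Bayes' theorem, P(k | x) = P(Z=k) f_k(x) / Σ_j P(Z=j) f_j(x).
Geometric probabilities:
  p_1 = 0.29·(1−0.29)^6 = 0.29·0.1281 = 0.0371491
  p_2 = 0.30·(1−0.30)^6 = 0.30·0.117649 = 0.0352947
  p_3 = 0.34·(1−0.34)^6 = 0.34·0.082654 = 0.0281023
Multiply by the mixture weights:
  P(Z=1)·p_1 = 0.43 × 0.0371491 = 0.0159741
  P(Z=2)·p_2 = 0.39 × 0.0352947 = 0.0137649
  P(Z=3)·p_3 = 0.18 × 0.0281023 = 0.00505842
Sum: 0.0159741 + 0.0137649 + 0.00505842 = 0.0347975
P(Group 2 | the observation) ≈ 0.396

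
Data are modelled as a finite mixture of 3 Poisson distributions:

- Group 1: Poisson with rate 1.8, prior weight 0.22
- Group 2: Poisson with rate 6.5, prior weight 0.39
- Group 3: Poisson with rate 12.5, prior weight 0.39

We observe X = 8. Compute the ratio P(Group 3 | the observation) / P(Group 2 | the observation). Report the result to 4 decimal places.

Only the two components matter; the odds are (w_i f_i(x)) / (w_j f_j(x)).
Poisson probabilities:
  p_1 = e^(−1.8)·1.8^8/8! = 0.000451783
  p_2 = e^(−6.5)·6.5^8/8! = 0.118815
  p_3 = e^(−12.5)·12.5^8/8! = 0.0550907
Posterior odds = (w_3·p_3) / (w_2·p_2) = (0.39·0.0550907) / (0.39·0.118815) = 0.0214854 / 0.0463379 ≈ 0.4637

0.4637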